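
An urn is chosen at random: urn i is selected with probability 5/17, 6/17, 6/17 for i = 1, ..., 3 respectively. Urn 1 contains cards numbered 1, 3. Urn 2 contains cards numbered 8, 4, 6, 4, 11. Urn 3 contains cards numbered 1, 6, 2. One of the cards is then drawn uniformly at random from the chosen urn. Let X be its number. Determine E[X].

338/85

E[X | urn 1] = (1+3)/2 = 2.
E[X | urn 2] = (8+4+6+4+11)/5 = 33/5.
E[X | urn 3] = (1+6+2)/3 = 3.
By the law of total expectation,
E[X] = (5/17)·(2) + (6/17)·(33/5) + (6/17)·(3) = 338/85.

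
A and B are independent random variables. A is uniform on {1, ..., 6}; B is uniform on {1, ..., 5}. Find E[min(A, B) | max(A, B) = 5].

P(max(A, B) = 5) = 3/10.
Summing min(A,B)·P(x,y) over outcomes with max(A, B) = 5 gives 5/6.
E[min(A, B) | max(A, B) = 5] = (5/6) / (3/10) = 25/9.

25/9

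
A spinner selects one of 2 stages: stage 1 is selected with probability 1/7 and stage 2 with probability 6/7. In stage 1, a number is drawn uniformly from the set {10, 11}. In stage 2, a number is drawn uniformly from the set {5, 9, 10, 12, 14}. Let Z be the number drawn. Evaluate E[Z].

E[Z | stage 1] = (10+11)/2 = 21/2.
E[Z | stage 2] = (5+9+10+12+14)/5 = 10.
By the law of total expectation,
E[Z] = (1/7)·(21/2) + (6/7)·(10) = 141/14.

141/14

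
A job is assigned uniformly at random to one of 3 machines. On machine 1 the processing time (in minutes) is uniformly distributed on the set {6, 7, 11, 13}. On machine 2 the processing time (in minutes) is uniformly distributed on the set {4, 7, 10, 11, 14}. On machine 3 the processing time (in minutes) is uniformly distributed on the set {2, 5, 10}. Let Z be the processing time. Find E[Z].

1447/180

E[Z | machine 1] = (6+7+11+13)/4 = 37/4.
E[Z | machine 2] = (4+7+10+11+14)/5 = 46/5.
E[Z | machine 3] = (2+5+10)/3 = 17/3.
E[Z] = (1/3)·(37/4) + (1/3)·(46/5) + (1/3)·(17/3) = 1447/180.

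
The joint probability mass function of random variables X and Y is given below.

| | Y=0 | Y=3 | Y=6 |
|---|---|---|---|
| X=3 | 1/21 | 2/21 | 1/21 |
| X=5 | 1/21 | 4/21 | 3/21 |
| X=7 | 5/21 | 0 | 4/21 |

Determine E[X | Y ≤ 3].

P(Y ≤ 3) = 13/21.
Σ X·P over the event = 3·(1/21) + 3·(2/21) + 5·(1/21) + 5·(4/21) + 7·(5/21) = 23/7.
E[X | Y ≤ 3] = (23/7) / (13/21) = 69/13.

69/13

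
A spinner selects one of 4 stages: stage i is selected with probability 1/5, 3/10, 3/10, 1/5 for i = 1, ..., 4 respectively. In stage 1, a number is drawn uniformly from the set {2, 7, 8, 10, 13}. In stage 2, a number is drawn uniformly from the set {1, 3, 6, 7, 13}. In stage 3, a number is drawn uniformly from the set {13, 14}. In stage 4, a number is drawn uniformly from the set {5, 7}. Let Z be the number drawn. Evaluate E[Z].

E[Z | stage 1] = (2+7+8+10+13)/5 = 8.
E[Z | stage 2] = (1+3+6+7+13)/5 = 6.
E[Z | stage 3] = (13+14)/2 = 27/2.
E[Z | stage 4] = (5+7)/2 = 6.
E[Z] = (1/5)·(8) + (3/10)·(6) + (3/10)·(27/2) + (1/5)·(6) = 173/20.

173/20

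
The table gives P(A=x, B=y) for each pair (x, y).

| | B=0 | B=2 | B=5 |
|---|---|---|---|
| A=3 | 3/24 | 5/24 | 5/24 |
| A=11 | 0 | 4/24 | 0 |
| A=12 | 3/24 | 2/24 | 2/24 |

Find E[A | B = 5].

P(B = 5) = 7/24.
Σ A·P over the event = 3·(5/24) + 12·(2/24) = 13/8.
E[A | B = 5] = (13/8) / (7/24) = 39/7.

39/7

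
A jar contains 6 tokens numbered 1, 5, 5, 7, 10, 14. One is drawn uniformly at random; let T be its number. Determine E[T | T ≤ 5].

P(T ≤ 5) = 1/2.
Σ over the event: 1·1/6 + 5·1/3 = 11/6.
E[T | T ≤ 5] = (11/6) / (1/2) = 11/3.

11/3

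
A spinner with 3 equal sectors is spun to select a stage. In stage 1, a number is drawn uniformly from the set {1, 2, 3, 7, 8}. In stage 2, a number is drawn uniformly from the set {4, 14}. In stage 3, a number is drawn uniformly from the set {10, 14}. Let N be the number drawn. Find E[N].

E[N | stage 1] = (1+2+3+7+8)/5 = 21/5.
E[N | stage 2] = (4+14)/2 = 9.
E[N | stage 3] = (10+14)/2 = 12.
By the law of total expectation,
E[N] = (1/3)·(21/5) + (1/3)·(9) + (1/3)·(12) = 42/5.

42/5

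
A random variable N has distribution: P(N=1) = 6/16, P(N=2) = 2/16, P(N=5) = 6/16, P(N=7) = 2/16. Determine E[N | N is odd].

25/7

P(N is odd) = 7/8.
Σ over the event: 1·3/8 + 5·3/8 + 7·1/8 = 25/8.
E[N | N is odd] = (25/8) / (7/8) = 25/7.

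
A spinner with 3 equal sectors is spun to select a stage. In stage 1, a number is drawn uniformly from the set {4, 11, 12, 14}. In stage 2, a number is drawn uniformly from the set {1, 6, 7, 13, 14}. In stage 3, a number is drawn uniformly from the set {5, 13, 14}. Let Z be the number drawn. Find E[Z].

E[Z | stage 1] = (4+11+12+14)/4 = 41/4.
E[Z | stage 2] = (1+6+7+13+14)/5 = 41/5.
E[Z | stage 3] = (5+13+14)/3 = 32/3.
E[Z] = (1/3)·(41/4) + (1/3)·(41/5) + (1/3)·(32/3) = 1747/180.

1747/180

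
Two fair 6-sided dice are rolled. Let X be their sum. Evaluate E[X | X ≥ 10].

32/3

P(X ≥ 10) = 1/6.
Σ over the event: 10·1/12 + 11·1/18 + 12·1/36 = 16/9.
E[X | X ≥ 10] = (16/9) / (1/6) = 32/3.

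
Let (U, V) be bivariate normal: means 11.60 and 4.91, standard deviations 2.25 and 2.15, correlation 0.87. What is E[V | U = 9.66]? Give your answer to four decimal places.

E[V | U=x] = μ_V + ρ(σ_V/σ_U)(x − μ_U) for jointly normal variables.
E[V | U=9.66] = 4.91 + (0.87)·(2.15/2.25)·(9.66 − (11.60)) = 4.91 + (0.83133)·(-1.94) = 3.2972.

3.2972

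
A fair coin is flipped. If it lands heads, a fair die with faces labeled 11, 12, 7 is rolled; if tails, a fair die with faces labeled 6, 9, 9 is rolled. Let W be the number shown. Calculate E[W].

E[W | heads] = (11+12+7)/3 = 10.
E[W | tails] = (6+9+9)/3 = 8.
By the law of total expectation,
E[W] = (1/2)·(10) + (1/2)·(8) = 9.

9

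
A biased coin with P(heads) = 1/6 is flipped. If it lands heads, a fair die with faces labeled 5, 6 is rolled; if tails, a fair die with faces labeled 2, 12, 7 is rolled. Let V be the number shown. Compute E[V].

27/4

E[V | heads] = (5+6)/2 = 11/2.
E[V | tails] = (2+12+7)/3 = 7.
E[V] = (1/6)·(11/2) + (5/6)·(7) = 27/4.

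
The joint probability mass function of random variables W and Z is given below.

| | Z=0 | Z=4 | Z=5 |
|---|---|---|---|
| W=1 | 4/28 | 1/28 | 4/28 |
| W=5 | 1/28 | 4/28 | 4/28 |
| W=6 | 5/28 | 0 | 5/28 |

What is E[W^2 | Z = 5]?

284/13

P(Z = 5) = 13/28.
Σ W^2·P over the event = 1·(4/28) + 25·(4/28) + 36·(5/28) = 71/7.
E[W^2 | Z = 5] = (71/7) / (13/28) = 284/13.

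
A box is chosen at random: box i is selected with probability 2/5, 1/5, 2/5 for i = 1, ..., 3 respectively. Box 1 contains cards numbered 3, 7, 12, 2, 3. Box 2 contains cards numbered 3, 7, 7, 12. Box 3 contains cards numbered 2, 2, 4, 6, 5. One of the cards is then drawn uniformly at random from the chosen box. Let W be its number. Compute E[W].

513/100

E[W | box 1] = (3+7+12+2+3)/5 = 27/5.
E[W | box 2] = (3+7+7+12)/4 = 29/4.
E[W | box 3] = (2+2+4+6+5)/5 = 19/5.
E[W] = (2/5)·(27/5) + (1/5)·(29/4) + (2/5)·(19/5) = 513/100.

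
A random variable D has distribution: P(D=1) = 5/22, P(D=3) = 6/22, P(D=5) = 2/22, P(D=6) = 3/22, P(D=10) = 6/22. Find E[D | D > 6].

10

P(D > 6) = 3/11.
Σ over the event: 10·3/11 = 30/11.
E[D | D > 6] = (30/11) / (3/11) = 10.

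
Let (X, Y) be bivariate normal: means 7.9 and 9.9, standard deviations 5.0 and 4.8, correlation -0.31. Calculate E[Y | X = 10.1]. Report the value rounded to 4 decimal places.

E[Y | X=x] = μ_Y + ρ(σ_Y/σ_X)(x − μ_X) for jointly normal variables.
E[Y | X=10.1] = 9.9 + (-0.31)·(4.8/5.0)·(10.1 − (7.9)) = 9.9 + (-0.2976)·(2.2) = 9.2453.

9.2453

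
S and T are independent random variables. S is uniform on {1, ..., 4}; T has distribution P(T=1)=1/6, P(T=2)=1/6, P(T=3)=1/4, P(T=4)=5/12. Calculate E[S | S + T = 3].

P(S + T = 3) = 1/12.
Summing S·P(x,y) over outcomes with S + T = 3 gives 1/8.
E[S | S + T = 3] = (1/8) / (1/12) = 3/2.

3/2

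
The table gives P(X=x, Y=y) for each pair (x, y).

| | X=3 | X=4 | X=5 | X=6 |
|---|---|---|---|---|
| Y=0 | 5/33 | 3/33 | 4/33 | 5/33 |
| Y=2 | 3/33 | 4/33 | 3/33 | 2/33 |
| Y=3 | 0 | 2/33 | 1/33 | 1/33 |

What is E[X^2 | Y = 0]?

373/17

P(Y = 0) = 17/33.
Σ X^2·P over the event = 9·(5/33) + 16·(3/33) + 25·(4/33) + 36·(5/33) = 373/33.
E[X^2 | Y = 0] = (373/33) / (17/33) = 373/17.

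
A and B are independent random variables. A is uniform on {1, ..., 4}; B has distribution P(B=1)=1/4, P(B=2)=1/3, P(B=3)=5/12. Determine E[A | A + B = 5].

P(A + B = 5) = 1/4.
Summing A·P(x,y) over outcomes with A + B = 5 gives 17/24.
E[A | A + B = 5] = (17/24) / (1/4) = 17/6.

17/6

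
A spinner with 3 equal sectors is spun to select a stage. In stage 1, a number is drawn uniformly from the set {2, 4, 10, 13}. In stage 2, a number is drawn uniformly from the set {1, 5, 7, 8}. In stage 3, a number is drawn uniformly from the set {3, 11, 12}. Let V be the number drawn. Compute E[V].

127/18

E[V | stage 1] = (2+4+10+13)/4 = 29/4.
E[V | stage 2] = (1+5+7+8)/4 = 21/4.
E[V | stage 3] = (3+11+12)/3 = 26/3.
By the law of total expectation,
E[V] = (1/3)·(29/4) + (1/3)·(21/4) + (1/3)·(26/3) = 127/18.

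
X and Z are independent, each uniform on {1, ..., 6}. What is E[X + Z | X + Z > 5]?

106/13

P(X + Z > 5) = 13/18.
Summing (X+Z)·P(x,y) over outcomes with X + Z > 5 gives 53/9.
E[X + Z | X + Z > 5] = (53/9) / (13/18) = 106/13.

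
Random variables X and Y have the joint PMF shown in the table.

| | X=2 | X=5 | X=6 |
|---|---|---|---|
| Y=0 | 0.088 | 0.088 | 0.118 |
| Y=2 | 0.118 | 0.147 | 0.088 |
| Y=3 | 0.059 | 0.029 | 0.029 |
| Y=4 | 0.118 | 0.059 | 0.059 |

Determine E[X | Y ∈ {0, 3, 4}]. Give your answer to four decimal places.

P(Y ∈ {0, 3, 4}) = 0.647.
Summing X·P(X=x,Y=y) over the conditioning event gives 2.646.
E[X | Y ∈ {0, 3, 4}] = (2.646) / (0.647) = 4.0896.

4.0896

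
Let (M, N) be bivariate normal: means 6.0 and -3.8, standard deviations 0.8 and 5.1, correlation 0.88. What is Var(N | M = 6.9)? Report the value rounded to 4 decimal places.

The conditional variance in a bivariate normal is σ_N²(1 − ρ²), independent of x.
Var(N | M=6.9) = (5.1)²·(1 − (0.88)²) = 26.01·0.2256 = 5.8679.

5.8679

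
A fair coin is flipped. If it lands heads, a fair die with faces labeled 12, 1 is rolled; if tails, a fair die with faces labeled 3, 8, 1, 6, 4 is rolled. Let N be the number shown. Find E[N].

E[N | heads] = (12+1)/2 = 13/2.
E[N | tails] = (3+8+1+6+4)/5 = 22/5.
By the law of total expectation,
E[N] = (1/2)·(13/2) + (1/2)·(22/5) = 109/20.

109/20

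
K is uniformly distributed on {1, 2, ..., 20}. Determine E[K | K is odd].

10

Given K is odd, K is equally likely to be any of {1, 3, 5, 7, 9, 11, 13, 15, 17, 19}.
E[K | K is odd] = (1 + 3 + 5 + 7 + 9 + 11 + 13 + 15 + 17 + 19) / 10 = 10.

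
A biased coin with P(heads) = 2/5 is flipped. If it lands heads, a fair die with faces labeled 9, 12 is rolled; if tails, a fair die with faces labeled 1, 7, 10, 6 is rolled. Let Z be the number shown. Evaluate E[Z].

39/5

E[Z | heads] = (9+12)/2 = 21/2.
E[Z | tails] = (1+7+10+6)/4 = 6.
By the law of total expectation,
E[Z] = (2/5)·(21/2) + (3/5)·(6) = 39/5.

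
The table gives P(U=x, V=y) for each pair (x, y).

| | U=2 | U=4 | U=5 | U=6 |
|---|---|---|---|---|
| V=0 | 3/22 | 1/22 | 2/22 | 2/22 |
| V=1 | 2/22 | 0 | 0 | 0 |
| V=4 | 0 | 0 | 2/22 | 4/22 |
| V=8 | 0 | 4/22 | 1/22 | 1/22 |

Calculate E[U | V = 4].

17/3

P(V = 4) = 3/11.
Σ U·P over the event = 5·(2/22) + 6·(4/22) = 17/11.
E[U | V = 4] = (17/11) / (3/11) = 17/3.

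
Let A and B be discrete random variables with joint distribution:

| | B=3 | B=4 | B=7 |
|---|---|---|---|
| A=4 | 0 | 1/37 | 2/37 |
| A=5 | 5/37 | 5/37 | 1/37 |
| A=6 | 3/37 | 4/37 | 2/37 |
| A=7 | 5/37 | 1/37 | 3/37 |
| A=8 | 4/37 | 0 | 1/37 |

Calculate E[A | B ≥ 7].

P(B ≥ 7) = 9/37.
Σ A·P over the event = 4·(2/37) + 5·(1/37) + 6·(2/37) + 7·(3/37) + 8·(1/37) = 54/37.
E[A | B ≥ 7] = (54/37) / (9/37) = 6.

6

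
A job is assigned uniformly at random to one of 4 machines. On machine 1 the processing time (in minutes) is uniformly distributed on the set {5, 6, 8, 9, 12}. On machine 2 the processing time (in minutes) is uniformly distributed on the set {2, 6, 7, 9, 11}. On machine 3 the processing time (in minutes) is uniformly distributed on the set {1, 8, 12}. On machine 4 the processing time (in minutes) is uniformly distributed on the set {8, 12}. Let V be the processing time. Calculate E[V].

E[V | machine 1] = (5+6+8+9+12)/5 = 8.
E[V | machine 2] = (2+6+7+9+11)/5 = 7.
E[V | machine 3] = (1+8+12)/3 = 7.
E[V | machine 4] = (8+12)/2 = 10.
By the law of total expectation,
E[V] = (1/4)·(8) + (1/4)·(7) + (1/4)·(7) + (1/4)·(10) = 8.

8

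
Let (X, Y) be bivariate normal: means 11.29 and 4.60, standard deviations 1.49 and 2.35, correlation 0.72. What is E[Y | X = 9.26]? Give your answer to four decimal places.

2.2948

E[Y | X=x] = μ_Y + ρ(σ_Y/σ_X)(x − μ_X) for jointly normal variables.
E[Y | X=9.26] = 4.60 + (0.72)·(2.35/1.49)·(9.26 − (11.29)) = 4.60 + (1.13557)·(-2.03) = 2.2948.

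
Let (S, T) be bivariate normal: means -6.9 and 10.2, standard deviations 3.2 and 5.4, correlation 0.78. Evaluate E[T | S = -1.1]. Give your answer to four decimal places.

The regression of T on S has slope ρ·σ_T/σ_S and passes through (μ_S, μ_T).
E[T | S=-1.1] = 10.2 + (0.78)·(5.4/3.2)·(-1.1 − (-6.9)) = 10.2 + (1.31625)·(5.8) = 17.8343.

17.8343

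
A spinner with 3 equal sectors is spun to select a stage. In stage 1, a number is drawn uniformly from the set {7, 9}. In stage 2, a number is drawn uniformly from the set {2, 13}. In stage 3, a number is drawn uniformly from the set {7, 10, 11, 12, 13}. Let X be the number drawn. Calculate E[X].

87/10

E[X | stage 1] = (7+9)/2 = 8.
E[X | stage 2] = (2+13)/2 = 15/2.
E[X | stage 3] = (7+10+11+12+13)/5 = 53/5.
By the law of total expectation,
E[X] = (1/3)·(8) + (1/3)·(15/2) + (1/3)·(53/5) = 87/10.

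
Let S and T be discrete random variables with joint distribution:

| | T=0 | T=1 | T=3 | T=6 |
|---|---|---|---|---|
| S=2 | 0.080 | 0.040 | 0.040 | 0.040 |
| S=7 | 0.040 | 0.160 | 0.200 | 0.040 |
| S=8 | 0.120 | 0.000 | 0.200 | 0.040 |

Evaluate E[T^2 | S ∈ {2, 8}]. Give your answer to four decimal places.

9.0714

P(S ∈ {2, 8}) = 0.560.
Σ T^2·P over the event = 0·(0.080) + 1·(0.040) + 9·(0.040) + 36·(0.040) + 0·(0.120) + 9·(0.200) + 36·(0.040) = 5.080.
E[T^2 | S ∈ {2, 8}] = (5.080) / (0.560) = 9.0714.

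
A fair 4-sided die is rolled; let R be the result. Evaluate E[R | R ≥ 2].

3

Given R ≥ 2, R is equally likely to be any of {2, 3, 4}.
E[R | R ≥ 2] = (2 + 3 + 4) / 3 = 3.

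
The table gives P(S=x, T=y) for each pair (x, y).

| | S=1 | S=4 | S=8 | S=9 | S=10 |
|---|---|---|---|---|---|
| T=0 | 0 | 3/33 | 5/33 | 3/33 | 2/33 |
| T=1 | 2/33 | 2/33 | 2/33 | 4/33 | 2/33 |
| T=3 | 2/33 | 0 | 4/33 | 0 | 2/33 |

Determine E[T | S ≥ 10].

P(S ≥ 10) = 2/11.
Σ T·P over the event = 0·(2/33) + 1·(2/33) + 3·(2/33) = 8/33.
E[T | S ≥ 10] = (8/33) / (2/11) = 4/3.

4/3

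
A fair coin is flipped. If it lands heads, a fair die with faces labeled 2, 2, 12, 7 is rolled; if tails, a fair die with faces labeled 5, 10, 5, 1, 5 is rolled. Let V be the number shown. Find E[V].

E[V | heads] = (2+2+12+7)/4 = 23/4.
E[V | tails] = (5+10+5+1+5)/5 = 26/5.
E[V] = (1/2)·(23/4) + (1/2)·(26/5) = 219/40.

219/40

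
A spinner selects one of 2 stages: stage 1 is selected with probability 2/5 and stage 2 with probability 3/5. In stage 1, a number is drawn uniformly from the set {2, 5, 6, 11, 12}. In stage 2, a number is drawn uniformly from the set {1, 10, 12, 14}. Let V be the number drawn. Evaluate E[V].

E[V | stage 1] = (2+5+6+11+12)/5 = 36/5.
E[V | stage 2] = (1+10+12+14)/4 = 37/4.
E[V] = (2/5)·(36/5) + (3/5)·(37/4) = 843/100.

843/100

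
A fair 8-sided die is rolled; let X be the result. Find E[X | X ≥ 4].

Given X ≥ 4, X is equally likely to be any of {4, 5, 6, 7, 8}.
E[X | X ≥ 4] = (4 + 5 + 6 + 7 + 8) / 5 = 6.

6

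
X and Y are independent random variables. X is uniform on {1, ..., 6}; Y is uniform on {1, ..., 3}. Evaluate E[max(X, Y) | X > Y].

P(X > Y) = 2/3.
Summing max(X,Y)·P(x,y) over outcomes with X > Y gives 53/18.
E[max(X, Y) | X > Y] = (53/18) / (2/3) = 53/12.

53/12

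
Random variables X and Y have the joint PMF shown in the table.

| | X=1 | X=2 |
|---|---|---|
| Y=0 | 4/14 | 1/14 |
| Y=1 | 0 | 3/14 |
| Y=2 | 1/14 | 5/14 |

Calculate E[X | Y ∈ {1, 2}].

P(Y ∈ {1, 2}) = 9/14.
Σ X·P over the event = 1·(1/14) + 2·(3/14) + 2·(5/14) = 17/14.
E[X | Y ∈ {1, 2}] = (17/14) / (9/14) = 17/9.

17/9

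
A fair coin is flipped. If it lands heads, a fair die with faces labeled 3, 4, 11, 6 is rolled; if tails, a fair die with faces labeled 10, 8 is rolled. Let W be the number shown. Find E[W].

15/2

E[W | heads] = (3+4+11+6)/4 = 6.
E[W | tails] = (10+8)/2 = 9.
E[W] = (1/2)·(6) + (1/2)·(9) = 15/2.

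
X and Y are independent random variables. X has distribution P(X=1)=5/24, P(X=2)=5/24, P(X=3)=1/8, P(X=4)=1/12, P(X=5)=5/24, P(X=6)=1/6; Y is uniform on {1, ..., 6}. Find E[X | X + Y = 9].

P(X + Y = 9) = 7/72.
Summing X·P(x,y) over outcomes with X + Y = 9 gives 11/24.
E[X | X + Y = 9] = (11/24) / (7/72) = 33/7.

33/7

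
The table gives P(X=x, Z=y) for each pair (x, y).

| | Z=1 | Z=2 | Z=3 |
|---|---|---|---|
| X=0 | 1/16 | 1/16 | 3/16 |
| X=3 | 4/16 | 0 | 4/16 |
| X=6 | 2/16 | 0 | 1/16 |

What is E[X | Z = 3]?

9/4

P(Z = 3) = 1/2.
Σ X·P over the event = 0·(3/16) + 3·(4/16) + 6·(1/16) = 9/8.
E[X | Z = 3] = (9/8) / (1/2) = 9/4.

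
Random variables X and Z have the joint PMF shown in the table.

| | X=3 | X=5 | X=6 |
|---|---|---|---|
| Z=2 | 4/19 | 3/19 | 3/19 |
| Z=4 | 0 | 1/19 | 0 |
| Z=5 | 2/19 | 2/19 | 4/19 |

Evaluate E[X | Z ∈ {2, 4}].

50/11

P(Z ∈ {2, 4}) = 11/19.
Summing X·P(X=x,Z=y) over the conditioning event gives 50/19.
E[X | Z ∈ {2, 4}] = (50/19) / (11/19) = 50/11.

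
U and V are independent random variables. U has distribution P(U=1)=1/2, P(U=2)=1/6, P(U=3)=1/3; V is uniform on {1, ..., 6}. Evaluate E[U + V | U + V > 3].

6

P(U + V > 3) = 29/36.
Summing (U+V)·P(x,y) over outcomes with U + V > 3 gives 29/6.
E[U + V | U + V > 3] = (29/6) / (29/36) = 6.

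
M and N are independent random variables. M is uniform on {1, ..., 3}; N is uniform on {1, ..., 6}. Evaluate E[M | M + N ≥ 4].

P(M + N ≥ 4) = 5/6.
Summing M·P(x,y) over outcomes with M + N ≥ 4 gives 16/9.
E[M | M + N ≥ 4] = (16/9) / (5/6) = 32/15.

32/15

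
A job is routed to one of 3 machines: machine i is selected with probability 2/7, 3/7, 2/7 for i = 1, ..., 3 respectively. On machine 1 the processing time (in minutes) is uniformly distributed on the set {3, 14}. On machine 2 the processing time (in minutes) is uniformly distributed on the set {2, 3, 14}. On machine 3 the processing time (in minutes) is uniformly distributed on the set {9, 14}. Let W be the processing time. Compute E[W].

59/7

E[W | machine 1] = (3+14)/2 = 17/2.
E[W | machine 2] = (2+3+14)/3 = 19/3.
E[W | machine 3] = (9+14)/2 = 23/2.
E[W] = (2/7)·(17/2) + (3/7)·(19/3) + (2/7)·(23/2) = 59/7.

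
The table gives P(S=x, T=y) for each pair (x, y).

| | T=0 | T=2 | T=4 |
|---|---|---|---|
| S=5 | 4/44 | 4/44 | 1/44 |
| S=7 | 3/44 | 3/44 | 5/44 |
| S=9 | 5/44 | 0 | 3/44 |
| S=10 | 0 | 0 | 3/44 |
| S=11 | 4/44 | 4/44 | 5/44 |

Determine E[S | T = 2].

85/11

P(T = 2) = 1/4.
Σ S·P over the event = 5·(4/44) + 7·(3/44) + 11·(4/44) = 85/44.
E[S | T = 2] = (85/44) / (1/4) = 85/11.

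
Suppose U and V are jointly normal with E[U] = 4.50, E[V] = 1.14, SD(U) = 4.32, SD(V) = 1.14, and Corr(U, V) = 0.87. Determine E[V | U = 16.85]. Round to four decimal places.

E[V | U=x] = μ_V + ρ(σ_V/σ_U)(x − μ_U) for jointly normal variables.
E[V | U=16.85] = 1.14 + (0.87)·(1.14/4.32)·(16.85 − (4.50)) = 1.14 + (0.229583)·(12.35) = 3.9754.

3.9754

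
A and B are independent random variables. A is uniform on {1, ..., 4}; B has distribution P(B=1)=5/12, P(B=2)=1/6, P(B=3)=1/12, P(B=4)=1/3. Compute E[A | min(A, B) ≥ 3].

7/2

P(min(A, B) ≥ 3) = 5/24.
Summing A·P(x,y) over outcomes with min(A, B) ≥ 3 gives 35/48.
E[A | min(A, B) ≥ 3] = (35/48) / (5/24) = 7/2.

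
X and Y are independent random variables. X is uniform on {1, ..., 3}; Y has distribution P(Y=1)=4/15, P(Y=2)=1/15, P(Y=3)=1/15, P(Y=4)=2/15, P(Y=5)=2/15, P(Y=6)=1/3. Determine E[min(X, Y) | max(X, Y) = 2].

7/6

P(max(X, Y) = 2) = 2/15.
Summing min(X,Y)·P(x,y) over outcomes with max(X, Y) = 2 gives 7/45.
E[min(X, Y) | max(X, Y) = 2] = (7/45) / (2/15) = 7/6.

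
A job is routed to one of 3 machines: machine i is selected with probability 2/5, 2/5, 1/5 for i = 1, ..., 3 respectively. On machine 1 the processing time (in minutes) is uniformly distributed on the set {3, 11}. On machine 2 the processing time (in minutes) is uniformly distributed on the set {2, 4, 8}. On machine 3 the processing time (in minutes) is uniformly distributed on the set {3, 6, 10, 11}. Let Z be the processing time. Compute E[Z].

37/6

E[Z | machine 1] = (3+11)/2 = 7.
E[Z | machine 2] = (2+4+8)/3 = 14/3.
E[Z | machine 3] = (3+6+10+11)/4 = 15/2.
E[Z] = (2/5)·(7) + (2/5)·(14/3) + (1/5)·(15/2) = 37/6.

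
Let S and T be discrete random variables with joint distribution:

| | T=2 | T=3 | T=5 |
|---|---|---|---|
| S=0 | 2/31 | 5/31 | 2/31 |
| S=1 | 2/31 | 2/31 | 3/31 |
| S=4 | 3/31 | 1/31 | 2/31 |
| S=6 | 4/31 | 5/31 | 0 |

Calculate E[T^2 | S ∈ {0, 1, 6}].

53/5

P(S ∈ {0, 1, 6}) = 25/31.
Σ T^2·P over the event = 4·(2/31) + 9·(5/31) + 25·(2/31) + 4·(2/31) + 9·(2/31) + 25·(3/31) + 4·(4/31) + 9·(5/31) = 265/31.
E[T^2 | S ∈ {0, 1, 6}] = (265/31) / (25/31) = 53/5.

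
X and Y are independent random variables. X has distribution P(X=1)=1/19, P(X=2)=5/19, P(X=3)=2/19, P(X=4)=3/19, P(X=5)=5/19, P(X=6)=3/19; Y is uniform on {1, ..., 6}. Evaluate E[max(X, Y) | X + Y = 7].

94/19

P(X + Y = 7) = 1/6.
Summing max(X,Y)·P(x,y) over outcomes with X + Y = 7 gives 47/57.
E[max(X, Y) | X + Y = 7] = (47/57) / (1/6) = 94/19.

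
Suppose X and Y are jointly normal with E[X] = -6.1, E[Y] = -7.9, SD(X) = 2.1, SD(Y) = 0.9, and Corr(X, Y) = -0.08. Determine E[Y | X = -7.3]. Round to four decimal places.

E[Y | X=x] = μ_Y + ρ(σ_Y/σ_X)(x − μ_X) for jointly normal variables.
E[Y | X=-7.3] = -7.9 + (-0.08)·(0.9/2.1)·(-7.3 − (-6.1)) = -7.9 + (-0.034286)·(-1.2) = -7.8589.

-7.8589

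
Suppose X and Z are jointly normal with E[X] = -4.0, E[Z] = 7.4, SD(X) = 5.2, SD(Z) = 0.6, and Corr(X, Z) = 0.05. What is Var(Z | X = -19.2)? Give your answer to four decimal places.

0.3591

Var(Z | X=x) = (1 − ρ²)·σ_Z².
Var(Z | X=-19.2) = (0.6)²·(1 − (0.05)²) = 0.36·0.9975 = 0.3591.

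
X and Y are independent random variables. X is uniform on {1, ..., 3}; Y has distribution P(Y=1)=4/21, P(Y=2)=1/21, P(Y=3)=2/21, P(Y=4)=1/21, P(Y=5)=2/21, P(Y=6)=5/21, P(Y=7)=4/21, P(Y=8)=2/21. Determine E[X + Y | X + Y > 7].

269/30

P(X + Y > 7) = 10/21.
Summing (X+Y)·P(x,y) over outcomes with X + Y > 7 gives 269/63.
E[X + Y | X + Y > 7] = (269/63) / (10/21) = 269/30.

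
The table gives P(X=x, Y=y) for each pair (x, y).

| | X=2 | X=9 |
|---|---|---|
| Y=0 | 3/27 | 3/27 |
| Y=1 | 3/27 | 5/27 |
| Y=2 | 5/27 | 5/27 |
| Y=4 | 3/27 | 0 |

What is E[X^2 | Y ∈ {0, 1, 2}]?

1097/24

P(Y ∈ {0, 1, 2}) = 8/9.
Σ X^2·P over the event = 4·(3/27) + 4·(3/27) + 4·(5/27) + 81·(3/27) + 81·(5/27) + 81·(5/27) = 1097/27.
E[X^2 | Y ∈ {0, 1, 2}] = (1097/27) / (8/9) = 1097/24.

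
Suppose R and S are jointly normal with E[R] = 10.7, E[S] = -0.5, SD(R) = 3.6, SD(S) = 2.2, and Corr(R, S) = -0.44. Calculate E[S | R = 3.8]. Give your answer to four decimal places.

1.3553

For a bivariate normal, E[S | R=x] = μ_S + ρ·(σ_S/σ_R)·(x − μ_R).
E[S | R=3.8] = -0.5 + (-0.44)·(2.2/3.6)·(3.8 − (10.7)) = -0.5 + (-0.26889)·(-6.9) = 1.3553.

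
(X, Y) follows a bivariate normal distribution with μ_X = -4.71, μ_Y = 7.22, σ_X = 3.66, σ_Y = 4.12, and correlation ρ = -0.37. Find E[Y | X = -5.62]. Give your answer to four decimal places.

For a bivariate normal, E[Y | X=x] = μ_Y + ρ·(σ_Y/σ_X)·(x − μ_X).
E[Y | X=-5.62] = 7.22 + (-0.37)·(4.12/3.66)·(-5.62 − (-4.71)) = 7.22 + (-0.4165)·(-0.91) = 7.5990.

7.5990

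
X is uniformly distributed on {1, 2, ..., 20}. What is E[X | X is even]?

Given X is even, X is equally likely to be any of {2, 4, 6, 8, 10, 12, 14, 16, 18, 20}.
E[X | X is even] = (2 + 4 + 6 + 8 + 10 + 12 + 14 + 16 + 18 + 20) / 10 = 11.

11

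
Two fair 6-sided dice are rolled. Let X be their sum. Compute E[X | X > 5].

106/13

P(X > 5) = 13/18.
Σ over the event: 6·5/36 + 7·1/6 + 8·5/36 + 9·1/9 + 10·1/12 + 11·1/18 + 12·1/36 = 53/9.
E[X | X > 5] = (53/9) / (13/18) = 106/13.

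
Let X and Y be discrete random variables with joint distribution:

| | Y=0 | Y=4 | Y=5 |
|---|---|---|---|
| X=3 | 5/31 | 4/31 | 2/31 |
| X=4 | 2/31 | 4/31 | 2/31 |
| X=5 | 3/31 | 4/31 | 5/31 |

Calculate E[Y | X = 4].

P(X = 4) = 8/31.
Σ Y·P over the event = 0·(2/31) + 4·(4/31) + 5·(2/31) = 26/31.
E[Y | X = 4] = (26/31) / (8/31) = 13/4.

13/4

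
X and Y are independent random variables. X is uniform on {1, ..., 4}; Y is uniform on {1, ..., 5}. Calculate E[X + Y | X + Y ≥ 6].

7

Outcomes with X + Y ≥ 6: (1,5), (2,4), (2,5), (3,3), (3,4), (3,5), (4,2), (4,3), (4,4), (4,5), each with probability 1/20.
E[X + Y | X + Y ≥ 6] = (6 + 6 + 7 + 6 + 7 + 8 + 6 + 7 + 8 + 9) / 10 = 7.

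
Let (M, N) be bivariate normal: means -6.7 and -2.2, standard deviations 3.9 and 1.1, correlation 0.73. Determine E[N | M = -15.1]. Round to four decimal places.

The regression of N on M has slope ρ·σ_N/σ_M and passes through (μ_M, μ_N).
E[N | M=-15.1] = -2.2 + (0.73)·(1.1/3.9)·(-15.1 − (-6.7)) = -2.2 + (0.205897)·(-8.4) = -3.9295.

-3.9295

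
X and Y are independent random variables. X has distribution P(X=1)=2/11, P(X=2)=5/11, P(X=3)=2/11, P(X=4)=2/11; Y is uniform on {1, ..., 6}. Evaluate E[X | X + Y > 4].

31/12

P(X + Y > 4) = 8/11.
Summing X·P(x,y) over outcomes with X + Y > 4 gives 62/33.
E[X | X + Y > 4] = (62/33) / (8/11) = 31/12.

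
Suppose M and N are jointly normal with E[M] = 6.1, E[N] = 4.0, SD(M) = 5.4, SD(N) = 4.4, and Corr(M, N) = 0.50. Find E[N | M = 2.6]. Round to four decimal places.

For a bivariate normal, E[N | M=x] = μ_N + ρ·(σ_N/σ_M)·(x − μ_M).
E[N | M=2.6] = 4.0 + (0.50)·(4.4/5.4)·(2.6 − (6.1)) = 4.0 + (0.40741)·(-3.5) = 2.5741.

2.5741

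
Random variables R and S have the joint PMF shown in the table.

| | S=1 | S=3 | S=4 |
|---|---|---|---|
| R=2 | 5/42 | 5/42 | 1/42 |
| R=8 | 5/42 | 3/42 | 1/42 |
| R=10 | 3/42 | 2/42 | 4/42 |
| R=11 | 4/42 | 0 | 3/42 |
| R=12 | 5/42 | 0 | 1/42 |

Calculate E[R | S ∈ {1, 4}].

P(S ∈ {1, 4}) = 16/21.
Summing R·P(R=x,S=y) over the conditioning event gives 93/14.
E[R | S ∈ {1, 4}] = (93/14) / (16/21) = 279/32.

279/32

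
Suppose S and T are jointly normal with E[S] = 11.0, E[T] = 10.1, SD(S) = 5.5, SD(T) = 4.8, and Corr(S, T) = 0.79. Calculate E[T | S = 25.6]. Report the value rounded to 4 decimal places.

The regression of T on S has slope ρ·σ_T/σ_S and passes through (μ_S, μ_T).
E[T | S=25.6] = 10.1 + (0.79)·(4.8/5.5)·(25.6 − (11.0)) = 10.1 + (0.68945)·(14.6) = 20.1660.

20.1660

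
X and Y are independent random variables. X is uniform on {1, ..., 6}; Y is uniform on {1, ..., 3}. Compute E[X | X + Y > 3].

59/15

P(X + Y > 3) = 5/6.
Summing X·P(x,y) over outcomes with X + Y > 3 gives 59/18.
E[X | X + Y > 3] = (59/18) / (5/6) = 59/15.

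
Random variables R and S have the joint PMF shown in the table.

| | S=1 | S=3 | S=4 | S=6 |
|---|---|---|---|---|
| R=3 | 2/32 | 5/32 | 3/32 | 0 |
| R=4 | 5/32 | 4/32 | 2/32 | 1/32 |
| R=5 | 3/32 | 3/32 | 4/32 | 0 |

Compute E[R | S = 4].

37/9

P(S = 4) = 9/32.
Σ R·P over the event = 3·(3/32) + 4·(2/32) + 5·(4/32) = 37/32.
E[R | S = 4] = (37/32) / (9/32) = 37/9.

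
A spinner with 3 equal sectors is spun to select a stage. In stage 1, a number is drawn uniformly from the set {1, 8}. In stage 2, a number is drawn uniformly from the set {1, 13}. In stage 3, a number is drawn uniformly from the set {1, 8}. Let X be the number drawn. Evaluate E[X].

16/3

E[X | stage 1] = (1+8)/2 = 9/2.
E[X | stage 2] = (1+13)/2 = 7.
E[X | stage 3] = (1+8)/2 = 9/2.
E[X] = (1/3)·(9/2) + (1/3)·(7) + (1/3)·(9/2) = 16/3.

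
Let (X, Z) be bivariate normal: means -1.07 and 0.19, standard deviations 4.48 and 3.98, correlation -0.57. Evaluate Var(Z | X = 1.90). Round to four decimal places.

10.6939

The conditional variance in a bivariate normal is σ_Z²(1 − ρ²), independent of x.
Var(Z | X=1.90) = (3.98)²·(1 − (-0.57)²) = 15.8404·0.6751 = 10.6939.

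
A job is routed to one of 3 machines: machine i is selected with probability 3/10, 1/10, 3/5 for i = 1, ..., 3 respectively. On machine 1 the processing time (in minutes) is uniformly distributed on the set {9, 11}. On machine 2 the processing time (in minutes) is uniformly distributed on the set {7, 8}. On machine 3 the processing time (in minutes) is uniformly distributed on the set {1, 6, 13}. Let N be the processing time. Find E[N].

E[N | machine 1] = (9+11)/2 = 10.
E[N | machine 2] = (7+8)/2 = 15/2.
E[N | machine 3] = (1+6+13)/3 = 20/3.
E[N] = (3/10)·(10) + (1/10)·(15/2) + (3/5)·(20/3) = 31/4.

31/4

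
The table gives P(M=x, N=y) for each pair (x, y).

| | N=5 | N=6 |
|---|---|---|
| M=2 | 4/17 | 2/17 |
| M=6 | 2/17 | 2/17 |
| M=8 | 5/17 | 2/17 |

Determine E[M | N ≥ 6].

P(N ≥ 6) = 6/17.
Σ M·P over the event = 2·(2/17) + 6·(2/17) + 8·(2/17) = 32/17.
E[M | N ≥ 6] = (32/17) / (6/17) = 16/3.

16/3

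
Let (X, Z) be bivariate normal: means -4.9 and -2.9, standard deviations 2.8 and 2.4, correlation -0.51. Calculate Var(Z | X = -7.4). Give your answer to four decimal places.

4.2618

For a bivariate normal, Var(Z | X=x) = σ_Z²(1 − ρ²).
Var(Z | X=-7.4) = (2.4)²·(1 − (-0.51)²) = 5.76·0.7399 = 4.2618.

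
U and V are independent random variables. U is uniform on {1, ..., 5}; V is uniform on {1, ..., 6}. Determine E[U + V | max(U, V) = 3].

P(max(U, V) = 3) = 1/6.
Summing (U+V)·P(x,y) over outcomes with max(U, V) = 3 gives 4/5.
E[U + V | max(U, V) = 3] = (4/5) / (1/6) = 24/5.

24/5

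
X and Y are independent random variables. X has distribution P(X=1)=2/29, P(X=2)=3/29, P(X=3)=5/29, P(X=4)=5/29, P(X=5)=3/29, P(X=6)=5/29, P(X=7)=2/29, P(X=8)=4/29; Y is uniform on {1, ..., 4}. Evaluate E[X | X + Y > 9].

P(X + Y > 9) = 21/116.
Summing X·P(x,y) over outcomes with X + Y > 9 gives 77/58.
E[X | X + Y > 9] = (77/58) / (21/116) = 22/3.

22/3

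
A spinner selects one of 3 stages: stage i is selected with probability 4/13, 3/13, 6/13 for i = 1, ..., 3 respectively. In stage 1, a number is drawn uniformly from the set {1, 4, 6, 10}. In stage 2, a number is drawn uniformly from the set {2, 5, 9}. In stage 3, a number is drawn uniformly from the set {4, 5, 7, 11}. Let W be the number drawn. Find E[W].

E[W | stage 1] = (1+4+6+10)/4 = 21/4.
E[W | stage 2] = (2+5+9)/3 = 16/3.
E[W | stage 3] = (4+5+7+11)/4 = 27/4.
By the law of total expectation,
E[W] = (4/13)·(21/4) + (3/13)·(16/3) + (6/13)·(27/4) = 155/26.

155/26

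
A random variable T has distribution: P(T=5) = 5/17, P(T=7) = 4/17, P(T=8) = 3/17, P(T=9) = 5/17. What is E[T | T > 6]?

P(T > 6) = 12/17.
Σ over the event: 7·4/17 + 8·3/17 + 9·5/17 = 97/17.
E[T | T > 6] = (97/17) / (12/17) = 97/12.

97/12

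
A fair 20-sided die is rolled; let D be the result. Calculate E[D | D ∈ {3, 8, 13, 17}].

P(D ∈ {3, 8, 13, 17}) = 1/5.
Σ over the event: 3·1/20 + 8·1/20 + 13·1/20 + 17·1/20 = 41/20.
E[D | D ∈ {3, 8, 13, 17}] = (41/20) / (1/5) = 41/4.

41/4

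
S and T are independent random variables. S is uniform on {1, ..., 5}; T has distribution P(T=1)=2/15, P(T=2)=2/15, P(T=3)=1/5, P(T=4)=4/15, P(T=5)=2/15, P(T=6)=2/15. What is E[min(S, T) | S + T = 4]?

9/7

P(S + T = 4) = 7/75.
Summing min(S,T)·P(x,y) over outcomes with S + T = 4 gives 3/25.
E[min(S, T) | S + T = 4] = (3/25) / (7/75) = 9/7.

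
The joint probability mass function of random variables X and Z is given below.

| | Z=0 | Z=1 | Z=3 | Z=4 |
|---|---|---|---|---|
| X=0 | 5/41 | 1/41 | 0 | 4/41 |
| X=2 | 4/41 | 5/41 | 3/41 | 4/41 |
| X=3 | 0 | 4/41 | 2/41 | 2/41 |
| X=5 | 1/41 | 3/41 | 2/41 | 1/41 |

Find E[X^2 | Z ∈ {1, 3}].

211/20

P(Z ∈ {1, 3}) = 20/41.
Σ X^2·P over the event = 0·(1/41) + 4·(5/41) + 4·(3/41) + 9·(4/41) + 9·(2/41) + 25·(3/41) + 25·(2/41) = 211/41.
E[X^2 | Z ∈ {1, 3}] = (211/41) / (20/41) = 211/20.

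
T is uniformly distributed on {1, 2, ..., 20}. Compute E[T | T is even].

11

Given T is even, T is equally likely to be any of {2, 4, 6, 8, 10, 12, 14, 16, 18, 20}.
E[T | T is even] = (2 + 4 + 6 + 8 + 10 + 12 + 14 + 16 + 18 + 20) / 10 = 11.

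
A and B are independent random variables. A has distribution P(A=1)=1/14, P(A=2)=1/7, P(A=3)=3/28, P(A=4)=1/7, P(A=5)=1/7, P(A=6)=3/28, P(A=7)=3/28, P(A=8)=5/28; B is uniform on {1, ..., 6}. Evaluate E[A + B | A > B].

P(A > B) = 101/168.
Summing (A+B)·P(x,y) over outcomes with A > B gives 75/14.
E[A + B | A > B] = (75/14) / (101/168) = 900/101.

900/101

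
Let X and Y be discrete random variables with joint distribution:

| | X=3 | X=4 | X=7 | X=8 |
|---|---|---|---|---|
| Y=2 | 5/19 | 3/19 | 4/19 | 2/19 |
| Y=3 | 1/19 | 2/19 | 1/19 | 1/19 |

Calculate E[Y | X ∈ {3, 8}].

20/9

P(X ∈ {3, 8}) = 9/19.
Summing Y·P(X=x,Y=y) over the conditioning event gives 20/19.
E[Y | X ∈ {3, 8}] = (20/19) / (9/19) = 20/9.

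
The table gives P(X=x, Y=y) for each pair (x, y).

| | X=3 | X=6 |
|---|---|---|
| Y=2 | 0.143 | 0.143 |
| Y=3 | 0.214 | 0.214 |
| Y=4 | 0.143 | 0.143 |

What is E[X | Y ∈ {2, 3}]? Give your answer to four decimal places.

4.5000

P(Y ∈ {2, 3}) = 0.714.
Σ X·P over the event = 3·(0.143) + 3·(0.214) + 6·(0.143) + 6·(0.214) = 3.213.
E[X | Y ∈ {2, 3}] = (3.213) / (0.714) = 4.5000.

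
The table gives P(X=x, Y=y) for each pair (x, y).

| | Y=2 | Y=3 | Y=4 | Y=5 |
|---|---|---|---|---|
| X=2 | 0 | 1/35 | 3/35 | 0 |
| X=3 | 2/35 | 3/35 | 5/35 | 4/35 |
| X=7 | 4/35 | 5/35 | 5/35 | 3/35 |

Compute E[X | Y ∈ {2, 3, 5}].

P(Y ∈ {2, 3, 5}) = 22/35.
Σ X·P over the event = 2·(1/35) + 3·(2/35) + 3·(3/35) + 3·(4/35) + 7·(4/35) + 7·(5/35) + 7·(3/35) = 113/35.
E[X | Y ∈ {2, 3, 5}] = (113/35) / (22/35) = 113/22.

113/22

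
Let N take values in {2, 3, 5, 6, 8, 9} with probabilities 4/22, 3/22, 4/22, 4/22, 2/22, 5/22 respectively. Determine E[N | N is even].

24/5

P(N is even) = 5/11.
Σ over the event: 2·2/11 + 6·2/11 + 8·1/11 = 24/11.
E[N | N is even] = (24/11) / (5/11) = 24/5.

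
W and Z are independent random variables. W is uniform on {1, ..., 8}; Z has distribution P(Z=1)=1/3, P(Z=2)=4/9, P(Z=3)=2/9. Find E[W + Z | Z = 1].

P(Z = 1) = 1/3.
Summing (W+Z)·P(x,y) over outcomes with Z = 1 gives 11/6.
E[W + Z | Z = 1] = (11/6) / (1/3) = 11/2.

11/2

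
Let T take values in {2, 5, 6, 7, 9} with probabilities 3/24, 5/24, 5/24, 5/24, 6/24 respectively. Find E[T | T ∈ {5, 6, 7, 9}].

P(T ∈ {5, 6, 7, 9}) = 7/8.
Σ over the event: 5·5/24 + 6·5/24 + 7·5/24 + 9·1/4 = 6.
E[T | T ∈ {5, 6, 7, 9}] = (6) / (7/8) = 48/7.

48/7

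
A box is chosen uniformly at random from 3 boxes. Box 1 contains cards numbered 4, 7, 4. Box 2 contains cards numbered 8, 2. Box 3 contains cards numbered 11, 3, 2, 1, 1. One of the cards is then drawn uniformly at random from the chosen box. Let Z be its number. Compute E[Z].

68/15

E[Z | box 1] = (4+7+4)/3 = 5.
E[Z | box 2] = (8+2)/2 = 5.
E[Z | box 3] = (11+3+2+1+1)/5 = 18/5.
E[Z] = (1/3)·(5) + (1/3)·(5) + (1/3)·(18/5) = 68/15.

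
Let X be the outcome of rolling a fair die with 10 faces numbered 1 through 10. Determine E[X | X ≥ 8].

9

Given X ≥ 8, X is equally likely to be any of {8, 9, 10}.
E[X | X ≥ 8] = (8 + 9 + 10) / 3 = 9.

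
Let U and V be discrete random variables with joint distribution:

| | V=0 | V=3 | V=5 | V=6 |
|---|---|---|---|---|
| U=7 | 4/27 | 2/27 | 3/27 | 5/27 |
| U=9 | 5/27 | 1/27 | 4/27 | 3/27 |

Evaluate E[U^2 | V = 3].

179/3

P(V = 3) = 1/9.
Summing U^2·P(U=x,V=y) over the conditioning event gives 179/27.
E[U^2 | V = 3] = (179/27) / (1/9) = 179/3.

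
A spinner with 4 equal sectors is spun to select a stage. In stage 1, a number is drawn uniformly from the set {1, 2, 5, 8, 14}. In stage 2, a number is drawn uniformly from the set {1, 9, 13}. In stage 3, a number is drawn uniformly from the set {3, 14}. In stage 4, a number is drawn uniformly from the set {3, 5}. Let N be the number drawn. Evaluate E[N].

157/24

E[N | stage 1] = (1+2+5+8+14)/5 = 6.
E[N | stage 2] = (1+9+13)/3 = 23/3.
E[N | stage 3] = (3+14)/2 = 17/2.
E[N | stage 4] = (3+5)/2 = 4.
E[N] = (1/4)·(6) + (1/4)·(23/3) + (1/4)·(17/2) + (1/4)·(4) = 157/24.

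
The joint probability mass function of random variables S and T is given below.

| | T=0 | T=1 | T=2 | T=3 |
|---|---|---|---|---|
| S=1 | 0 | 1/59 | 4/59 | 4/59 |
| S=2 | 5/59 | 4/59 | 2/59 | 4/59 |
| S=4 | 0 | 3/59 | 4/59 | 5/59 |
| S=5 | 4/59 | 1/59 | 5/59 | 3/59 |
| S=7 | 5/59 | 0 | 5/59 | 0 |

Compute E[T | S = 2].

4/3

P(S = 2) = 15/59.
Σ T·P over the event = 0·(5/59) + 1·(4/59) + 2·(2/59) + 3·(4/59) = 20/59.
E[T | S = 2] = (20/59) / (15/59) = 4/3.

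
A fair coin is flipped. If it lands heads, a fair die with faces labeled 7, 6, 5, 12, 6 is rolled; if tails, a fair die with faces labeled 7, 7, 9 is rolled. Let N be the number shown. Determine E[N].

223/30

E[N | heads] = (7+6+5+12+6)/5 = 36/5.
E[N | tails] = (7+7+9)/3 = 23/3.
E[N] = (1/2)·(36/5) + (1/2)·(23/3) = 223/30.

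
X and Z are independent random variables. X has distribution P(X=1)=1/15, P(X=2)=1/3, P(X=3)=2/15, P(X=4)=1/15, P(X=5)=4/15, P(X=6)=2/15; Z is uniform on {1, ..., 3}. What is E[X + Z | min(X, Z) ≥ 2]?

P(min(X, Z) ≥ 2) = 28/45.
Summing (X+Z)·P(x,y) over outcomes with min(X, Z) ≥ 2 gives 58/15.
E[X + Z | min(X, Z) ≥ 2] = (58/15) / (28/45) = 87/14.

87/14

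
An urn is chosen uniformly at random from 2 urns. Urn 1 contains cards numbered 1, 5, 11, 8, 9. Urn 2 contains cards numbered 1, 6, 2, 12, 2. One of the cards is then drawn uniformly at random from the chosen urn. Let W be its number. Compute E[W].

E[W | urn 1] = (1+5+11+8+9)/5 = 34/5.
E[W | urn 2] = (1+6+2+12+2)/5 = 23/5.
E[W] = (1/2)·(34/5) + (1/2)·(23/5) = 57/10.

57/10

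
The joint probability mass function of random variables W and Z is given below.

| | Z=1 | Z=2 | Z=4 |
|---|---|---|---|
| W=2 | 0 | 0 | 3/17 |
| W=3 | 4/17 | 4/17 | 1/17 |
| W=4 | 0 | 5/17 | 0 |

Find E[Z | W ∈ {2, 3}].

7/3

P(W ∈ {2, 3}) = 12/17.
Summing Z·P(W=x,Z=y) over the conditioning event gives 28/17.
E[Z | W ∈ {2, 3}] = (28/17) / (12/17) = 7/3.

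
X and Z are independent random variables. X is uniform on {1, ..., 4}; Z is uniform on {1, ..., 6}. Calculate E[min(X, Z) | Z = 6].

Outcomes with Z = 6: (1,6), (2,6), (3,6), (4,6), each with probability 1/24.
E[min(X, Z) | Z = 6] = (1 + 2 + 3 + 4) / 4 = 5/2.

5/2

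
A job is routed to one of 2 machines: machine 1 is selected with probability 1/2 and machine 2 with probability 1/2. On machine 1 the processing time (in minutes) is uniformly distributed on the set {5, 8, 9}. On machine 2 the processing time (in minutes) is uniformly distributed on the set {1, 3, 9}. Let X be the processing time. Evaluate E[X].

E[X | machine 1] = (5+8+9)/3 = 22/3.
E[X | machine 2] = (1+3+9)/3 = 13/3.
E[X] = (1/2)·(22/3) + (1/2)·(13/3) = 35/6.

35/6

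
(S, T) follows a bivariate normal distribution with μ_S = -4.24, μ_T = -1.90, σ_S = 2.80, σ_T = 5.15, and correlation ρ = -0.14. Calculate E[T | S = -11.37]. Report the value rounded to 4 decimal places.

E[T | S=x] = μ_T + ρ(σ_T/σ_S)(x − μ_S) for jointly normal variables.
E[T | S=-11.37] = -1.90 + (-0.14)·(5.15/2.80)·(-11.37 − (-4.24)) = -1.90 + (-0.2575)·(-7.13) = -0.0640.

-0.0640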